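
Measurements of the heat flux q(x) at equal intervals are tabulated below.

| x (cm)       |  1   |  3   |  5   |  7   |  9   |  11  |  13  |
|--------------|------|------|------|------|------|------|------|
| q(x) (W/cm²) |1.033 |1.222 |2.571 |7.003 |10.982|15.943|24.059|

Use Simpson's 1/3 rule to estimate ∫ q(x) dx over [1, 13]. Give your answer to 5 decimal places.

99.24667

h = 2, n = 6.
(h/3)·[y₀ + 4y₁ + 2y₂ + 4y₃ + 2y₄ + 4y₅ + y₆] = 0.666667·(148.870) = 99.24667.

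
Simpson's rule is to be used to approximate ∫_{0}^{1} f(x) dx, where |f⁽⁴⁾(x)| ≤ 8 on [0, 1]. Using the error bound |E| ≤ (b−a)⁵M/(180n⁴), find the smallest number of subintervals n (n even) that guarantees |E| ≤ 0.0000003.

20

Need 8/(180n⁴) ≤ 0.0000003.
n⁴ ≥ 8/(180·0.0000003) = 148148 ⇒ n ≥ 19.6189, so the smallest even n is 20. (n must be even for Simpson's rule.)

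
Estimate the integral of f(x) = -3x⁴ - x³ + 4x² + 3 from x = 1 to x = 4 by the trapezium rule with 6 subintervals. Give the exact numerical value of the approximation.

h = (4 − 1)/6 = 0.5.
Nodes x₀,…,x₆ = 1, 1.5, 2, 2.5, 3, 3.5, 4.
f(x) = -3x⁴ - x³ + 4x² + 3: f₀=3, f₁=-6.5625, f₂=-37, f₃=-104.8125, f₄=-231, f₅=-441.0625, f₆=-765.
(h/2)·[f₀ + 2f₁ + 2f₂ + 2f₃ + 2f₄ + 2f₅ + f₆] = 0.25·(-2402.875) = -600.71875.

-600.71875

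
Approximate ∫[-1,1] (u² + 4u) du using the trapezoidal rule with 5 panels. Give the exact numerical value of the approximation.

h = (1 − (-1))/5 = 0.4.
Nodes u₀,…,u₅ = -1, -0.6, -0.2, 0.2, 0.6, 1.
f(u) = u² + 4u: f₀=-3, f₁=-2.04, f₂=-0.76, f₃=0.84, f₄=2.76, f₅=5.
(h/2)·[f₀ + 2f₁ + 2f₂ + 2f₃ + 2f₄ + f₅] = 0.2·(3.6) = 0.72.

0.72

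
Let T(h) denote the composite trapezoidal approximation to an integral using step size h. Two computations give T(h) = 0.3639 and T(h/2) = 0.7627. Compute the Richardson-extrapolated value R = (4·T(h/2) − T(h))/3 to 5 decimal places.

R = (4·T(h/2) − T(h)) / 3 = (4·0.7627 − 0.3639)/3 = (2.6869)/3 = 0.89563.

0.89563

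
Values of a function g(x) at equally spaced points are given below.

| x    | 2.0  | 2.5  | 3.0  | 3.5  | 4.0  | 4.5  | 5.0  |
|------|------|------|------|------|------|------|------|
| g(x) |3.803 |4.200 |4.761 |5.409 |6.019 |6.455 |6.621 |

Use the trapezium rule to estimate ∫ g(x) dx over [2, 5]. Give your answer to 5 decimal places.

16.02800

h = 0.5, n = 6.
(h/2)·[y₀ + 2y₁ + 2y₂ + 2y₃ + 2y₄ + 2y₅ + y₆] = 0.25·(64.112) = 16.02800.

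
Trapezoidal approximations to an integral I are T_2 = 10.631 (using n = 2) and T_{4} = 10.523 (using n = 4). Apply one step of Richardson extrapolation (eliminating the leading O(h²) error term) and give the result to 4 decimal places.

10.4870

R = (4·T_{4} − T_2) / 3 = (4·10.523 − 10.631)/3 = (31.461)/3 = 10.4870.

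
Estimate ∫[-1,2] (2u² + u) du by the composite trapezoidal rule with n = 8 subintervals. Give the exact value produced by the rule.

7.640625

h = (2 − (-1))/8 = 0.375.
Nodes u₀,…,u₈ = -1, -0.625, -0.25, 0.125, 0.5, 0.875, 1.25, 1.625, 2.
f(u) = 2u² + u: f₀=1, f₁=0.15625, f₂=-0.125, f₃=0.15625, f₄=1, f₅=2.40625, f₆=4.375, f₇=6.90625, f₈=10.
(h/2)·[f₀ + 2f₁ + 2f₂ + 2f₃ + 2f₄ + 2f₅ + 2f₆ + 2f₇ + f₈] = 0.1875·(40.75) = 7.640625.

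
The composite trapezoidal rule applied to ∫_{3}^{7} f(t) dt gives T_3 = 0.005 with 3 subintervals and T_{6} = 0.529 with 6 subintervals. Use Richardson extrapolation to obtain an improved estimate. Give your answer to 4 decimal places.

0.7037

R = (4·T_{6} − T_3) / 3 = (4·0.529 − 0.005)/3 = (2.111)/3 = 0.7037.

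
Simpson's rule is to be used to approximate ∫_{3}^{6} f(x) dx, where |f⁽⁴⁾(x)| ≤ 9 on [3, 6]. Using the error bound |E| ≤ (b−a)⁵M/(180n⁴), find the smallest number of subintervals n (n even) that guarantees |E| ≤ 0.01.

6

Need 2187/(180n⁴) ≤ 0.01.
n⁴ ≥ 2187/(180·0.01) = 1215 ⇒ n ≥ 5.9040, so the smallest even n is 6. (n must be even for Simpson's rule.)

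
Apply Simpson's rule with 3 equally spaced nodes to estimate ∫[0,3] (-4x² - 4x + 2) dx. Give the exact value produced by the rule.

-48

h = (3 − 0)/2 = 1.5.
Nodes x₀,…,x₂ = 0, 1.5, 3.
f(x) = -4x² - 4x + 2: f₀=2, f₁=-13, f₂=-46.
(h/3)·[f₀ + 4f₁ + f₂] = 0.5·(-96) = -48.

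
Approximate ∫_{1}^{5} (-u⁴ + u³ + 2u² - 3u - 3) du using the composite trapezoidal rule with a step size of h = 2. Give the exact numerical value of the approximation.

-568

h = (5 − 1)/2 = 2.
Nodes u₀,…,u₂ = 1, 3, 5.
f(u) = -u⁴ + u³ + 2u² - 3u - 3: f₀=-4, f₁=-48, f₂=-468.
(h/2)·[f₀ + 2f₁ + f₂] = 1·(-568) = -568.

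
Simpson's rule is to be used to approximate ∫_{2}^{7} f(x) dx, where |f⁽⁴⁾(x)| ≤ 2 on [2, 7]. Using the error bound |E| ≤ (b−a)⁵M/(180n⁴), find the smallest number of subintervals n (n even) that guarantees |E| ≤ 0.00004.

32

Need 6250/(180n⁴) ≤ 0.00004.
n⁴ ≥ 6250/(180·0.00004) = 868056 ⇒ n ≥ 30.5237, so the smallest even n is 32. (n must be even for Simpson's rule.)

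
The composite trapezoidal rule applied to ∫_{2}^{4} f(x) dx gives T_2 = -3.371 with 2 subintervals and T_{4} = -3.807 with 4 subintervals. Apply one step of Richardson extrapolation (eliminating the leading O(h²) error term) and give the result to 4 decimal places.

-3.9523

R = (4·T_{4} − T_2) / 3 = (4·(-3.807) − (-3.371))/3 = (-11.857)/3 = -3.9523.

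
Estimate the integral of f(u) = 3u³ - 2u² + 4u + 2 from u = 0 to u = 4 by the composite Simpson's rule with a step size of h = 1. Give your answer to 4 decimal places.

h = (4 − 0)/4 = 1.
Nodes u₀,…,u₄ = 0, 1, 2, 3, 4.
f(u) = 3u³ - 2u² + 4u + 2: f₀=2, f₁=7, f₂=26, f₃=77, f₄=178.
(h/3)·[f₀ + 4f₁ + 2f₂ + 4f₃ + f₄] = 0.333333·(568) = 189.3333.

189.3333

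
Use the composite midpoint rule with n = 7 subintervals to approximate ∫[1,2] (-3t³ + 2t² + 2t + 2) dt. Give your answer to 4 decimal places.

-1.5638

h = (2 − 1)/7 = 0.142857.
Midpoints m₁,…,m₇ = 1.071429, 1.214286, 1.357143, 1.5, 1.642857, 1.785714, 1.928571.
f(m₁)=2.748907, f(m₂)=2.006195, f(m₃)=0.899052, f(m₄)=-0.625, f(m₅)=-2.618440, f(m₆)=-5.133746, f(m₇)=-8.223397.
h·[f(m₁) + f(m₂) + f(m₃) + f(m₄) + f(m₅) + f(m₆) + f(m₇)] = 0.142857·(-10.946429) = -1.5638.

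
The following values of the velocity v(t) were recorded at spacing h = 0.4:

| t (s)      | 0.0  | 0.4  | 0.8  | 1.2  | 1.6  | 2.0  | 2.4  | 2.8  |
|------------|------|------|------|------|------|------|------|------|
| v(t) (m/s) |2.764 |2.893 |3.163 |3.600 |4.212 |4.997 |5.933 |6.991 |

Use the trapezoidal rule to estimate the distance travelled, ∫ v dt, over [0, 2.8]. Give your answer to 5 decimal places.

11.87020

h = 0.4, n = 7.
(h/2)·[y₀ + 2y₁ + 2y₂ + 2y₃ + 2y₄ + 2y₅ + 2y₆ + y₇] = 0.2·(59.351) = 11.87020.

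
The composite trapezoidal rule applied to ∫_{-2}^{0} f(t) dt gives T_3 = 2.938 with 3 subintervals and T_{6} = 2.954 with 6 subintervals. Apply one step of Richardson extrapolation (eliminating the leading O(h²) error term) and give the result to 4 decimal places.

2.9593

R = (4·T_{6} − T_3) / 3 = (4·2.954 − 2.938)/3 = (8.878)/3 = 2.9593.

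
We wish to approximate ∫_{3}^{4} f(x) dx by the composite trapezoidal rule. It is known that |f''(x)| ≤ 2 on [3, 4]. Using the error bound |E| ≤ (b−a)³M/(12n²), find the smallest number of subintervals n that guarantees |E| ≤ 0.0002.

29

Need 2/(12n²) ≤ 0.0002.
n² ≥ 2/(12·0.0002) = 833.333 ⇒ n ≥ 28.8675, so the smallest n is 29.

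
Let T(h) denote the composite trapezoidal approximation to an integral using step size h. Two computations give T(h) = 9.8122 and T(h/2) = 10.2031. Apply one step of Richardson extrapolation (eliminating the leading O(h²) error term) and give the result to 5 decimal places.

10.33340

R = (4·T(h/2) − T(h)) / 3 = (4·10.2031 − 9.8122)/3 = (31.0002)/3 = 10.33340.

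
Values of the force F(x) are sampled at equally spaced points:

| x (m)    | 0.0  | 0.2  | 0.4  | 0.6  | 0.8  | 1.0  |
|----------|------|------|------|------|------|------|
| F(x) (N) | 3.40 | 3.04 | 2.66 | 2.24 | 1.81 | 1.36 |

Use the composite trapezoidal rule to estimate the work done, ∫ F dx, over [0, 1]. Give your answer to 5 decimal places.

2.42600

h = 0.2, n = 5.
(h/2)·[y₀ + 2y₁ + 2y₂ + 2y₃ + 2y₄ + y₅] = 0.1·(24.26) = 2.42600.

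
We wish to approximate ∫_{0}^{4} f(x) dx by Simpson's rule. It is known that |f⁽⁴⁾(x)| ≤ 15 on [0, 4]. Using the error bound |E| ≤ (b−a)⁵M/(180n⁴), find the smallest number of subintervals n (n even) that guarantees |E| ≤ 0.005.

12

Need 15360/(180n⁴) ≤ 0.005.
n⁴ ≥ 15360/(180·0.005) = 17066.7 ⇒ n ≥ 11.4298, so the smallest even n is 12. (n must be even for Simpson's rule.)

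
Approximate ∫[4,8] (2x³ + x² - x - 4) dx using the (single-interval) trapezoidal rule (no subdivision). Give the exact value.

2424

T = (b−a)/2 · [f(4) + f(8)] = 2·[136 + 1076] = 2424.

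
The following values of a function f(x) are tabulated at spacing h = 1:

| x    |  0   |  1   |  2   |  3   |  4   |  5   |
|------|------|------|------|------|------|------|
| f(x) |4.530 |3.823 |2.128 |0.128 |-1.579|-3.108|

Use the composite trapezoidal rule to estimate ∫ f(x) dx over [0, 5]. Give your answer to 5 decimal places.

h = 1, n = 5.
(h/2)·[y₀ + 2y₁ + 2y₂ + 2y₃ + 2y₄ + y₅] = 0.5·(10.422) = 5.21100.

5.21100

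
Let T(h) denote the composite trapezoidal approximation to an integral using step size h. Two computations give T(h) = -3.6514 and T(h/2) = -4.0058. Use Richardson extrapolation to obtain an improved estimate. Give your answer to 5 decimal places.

R = (4·T(h/2) − T(h)) / 3 = (4·(-4.0058) − (-3.6514))/3 = (-12.3718)/3 = -4.12393.

-4.12393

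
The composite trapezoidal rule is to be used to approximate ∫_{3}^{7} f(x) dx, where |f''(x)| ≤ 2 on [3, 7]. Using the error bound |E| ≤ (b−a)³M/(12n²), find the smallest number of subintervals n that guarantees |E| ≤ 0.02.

24

Need 128/(12n²) ≤ 0.02.
n² ≥ 128/(12·0.02) = 533.333 ⇒ n ≥ 23.0940, so the smallest n is 24.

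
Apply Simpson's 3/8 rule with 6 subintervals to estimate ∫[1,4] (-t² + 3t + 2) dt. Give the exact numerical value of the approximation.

h = (4 − 1)/6 = 0.5.
Nodes t₀,…,t₆ = 1, 1.5, 2, 2.5, 3, 3.5, 4.
f(t) = -t² + 3t + 2: f₀=4, f₁=4.25, f₂=4, f₃=3.25, f₄=2, f₅=0.25, f₆=-2.
(3h/8)·[f₀ + 3f₁ + 3f₂ + 2f₃ + 3f₄ + 3f₅ + f₆] = 0.1875·(40) = 7.5.

7.5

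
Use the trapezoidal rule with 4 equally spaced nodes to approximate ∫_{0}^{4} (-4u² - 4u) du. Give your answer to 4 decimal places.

-122.0741

h = (4 − 0)/3 = 1.333333.
Nodes u₀,…,u₃ = 0, 1.333333, 2.666667, 4.
f(u) = -4u² - 4u: f₀=0, f₁=-12.444444, f₂=-39.111111, f₃=-80.
(h/2)·[f₀ + 2f₁ + 2f₂ + f₃] = 0.666667·(-183.111111) = -122.0741.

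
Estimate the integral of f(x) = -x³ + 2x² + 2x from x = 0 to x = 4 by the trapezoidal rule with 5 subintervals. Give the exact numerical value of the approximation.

-7.04

h = (4 − 0)/5 = 0.8.
Nodes x₀,…,x₅ = 0, 0.8, 1.6, 2.4, 3.2, 4.
f(x) = -x³ + 2x² + 2x: f₀=0, f₁=2.368, f₂=4.224, f₃=2.496, f₄=-5.888, f₅=-24.
(h/2)·[f₀ + 2f₁ + 2f₂ + 2f₃ + 2f₄ + f₅] = 0.4·(-17.6) = -7.04.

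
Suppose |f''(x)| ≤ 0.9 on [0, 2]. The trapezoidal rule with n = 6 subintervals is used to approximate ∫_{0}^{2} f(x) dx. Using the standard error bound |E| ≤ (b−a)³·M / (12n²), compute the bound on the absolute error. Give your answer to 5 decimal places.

|E| ≤ (2)³·0.9 / (12·6²) = 7.2/432 = 0.01667.

0.01667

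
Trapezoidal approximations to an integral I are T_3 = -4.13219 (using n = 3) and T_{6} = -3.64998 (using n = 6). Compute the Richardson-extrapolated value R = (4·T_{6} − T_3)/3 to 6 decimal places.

R = (4·T_{6} − T_3) / 3 = (4·(-3.64998) − (-4.13219))/3 = (-10.46773)/3 = -3.489243.

-3.489243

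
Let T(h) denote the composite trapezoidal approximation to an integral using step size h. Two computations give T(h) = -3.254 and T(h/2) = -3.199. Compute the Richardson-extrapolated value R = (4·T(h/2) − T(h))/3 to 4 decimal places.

-3.1807

R = (4·T(h/2) − T(h)) / 3 = (4·(-3.199) − (-3.254))/3 = (-9.542)/3 = -3.1807.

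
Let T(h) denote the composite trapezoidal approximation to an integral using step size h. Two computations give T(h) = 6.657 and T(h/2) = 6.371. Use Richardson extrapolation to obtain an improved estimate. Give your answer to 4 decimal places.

R = (4·T(h/2) − T(h)) / 3 = (4·6.371 − 6.657)/3 = (18.827)/3 = 6.2757.

6.2757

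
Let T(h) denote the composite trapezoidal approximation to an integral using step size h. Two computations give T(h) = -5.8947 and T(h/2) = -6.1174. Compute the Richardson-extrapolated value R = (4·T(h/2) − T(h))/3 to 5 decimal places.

-6.19163

R = (4·T(h/2) − T(h)) / 3 = (4·(-6.1174) − (-5.8947))/3 = (-18.5749)/3 = -6.19163.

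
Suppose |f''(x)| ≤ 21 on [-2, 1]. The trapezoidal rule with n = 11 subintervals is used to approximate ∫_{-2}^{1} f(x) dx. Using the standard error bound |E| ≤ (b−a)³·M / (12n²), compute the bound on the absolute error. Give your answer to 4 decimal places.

|E| ≤ (3)³·21 / (12·11²) = 567/1452 = 0.3905.

0.3905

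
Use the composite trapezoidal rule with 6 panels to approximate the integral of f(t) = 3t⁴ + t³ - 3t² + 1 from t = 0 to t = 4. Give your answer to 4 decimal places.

647.6543

h = (4 − 0)/6 = 0.666667.
Nodes t₀,…,t₆ = 0, 0.666667, 1.333333, 2, 2.666667, 3.333333, 4.
f(t) = 3t⁴ + t³ - 3t² + 1: f₀=1, f₁=0.555556, f₂=7.518519, f₃=45, f₄=150.333333, f₅=375.074074, f₆=785.
(h/2)·[f₀ + 2f₁ + 2f₂ + 2f₃ + 2f₄ + 2f₅ + f₆] = 0.333333·(1942.962963) = 647.6543.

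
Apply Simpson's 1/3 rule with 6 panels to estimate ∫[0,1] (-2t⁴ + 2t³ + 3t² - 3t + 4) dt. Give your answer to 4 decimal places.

3.5998

h = (1 − 0)/6 = 0.166667.
Nodes t₀,…,t₆ = 0, 0.166667, 0.333333, 0.5, 0.666667, 0.833333, 1.
f(t) = -2t⁴ + 2t³ + 3t² - 3t + 4: f₀=4, f₁=3.591049, f₂=3.382716, f₃=3.375, f₄=3.530864, f₅=3.776235, f₆=4.
(h/3)·[f₀ + 4f₁ + 2f₂ + 4f₃ + 2f₄ + 4f₅ + f₆] = 0.055556·(64.796296) = 3.5998.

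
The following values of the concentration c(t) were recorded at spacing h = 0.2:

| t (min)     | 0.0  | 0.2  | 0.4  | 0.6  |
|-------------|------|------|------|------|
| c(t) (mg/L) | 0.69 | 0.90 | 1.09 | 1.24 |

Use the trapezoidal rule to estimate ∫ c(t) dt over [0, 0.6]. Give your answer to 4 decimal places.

0.5910

h = 0.2, n = 3.
(h/2)·[y₀ + 2y₁ + 2y₂ + y₃] = 0.1·(5.91) = 0.5910.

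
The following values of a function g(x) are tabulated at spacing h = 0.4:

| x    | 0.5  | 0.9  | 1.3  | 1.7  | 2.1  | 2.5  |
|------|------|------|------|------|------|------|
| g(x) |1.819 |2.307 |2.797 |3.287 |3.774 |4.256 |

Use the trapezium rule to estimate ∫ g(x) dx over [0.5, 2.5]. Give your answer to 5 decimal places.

6.08100

h = 0.4, n = 5.
(h/2)·[y₀ + 2y₁ + 2y₂ + 2y₃ + 2y₄ + y₅] = 0.2·(30.405) = 6.08100.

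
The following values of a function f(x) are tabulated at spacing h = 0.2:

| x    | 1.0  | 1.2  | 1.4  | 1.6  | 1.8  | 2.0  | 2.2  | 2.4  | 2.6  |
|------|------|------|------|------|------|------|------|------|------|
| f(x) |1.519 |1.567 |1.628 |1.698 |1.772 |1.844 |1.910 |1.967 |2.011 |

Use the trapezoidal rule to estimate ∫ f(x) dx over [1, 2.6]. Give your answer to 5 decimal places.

2.83020

h = 0.2, n = 8.
(h/2)·[y₀ + 2y₁ + 2y₂ + 2y₃ + 2y₄ + 2y₅ + 2y₆ + 2y₇ + y₈] = 0.1·(28.302) = 2.83020.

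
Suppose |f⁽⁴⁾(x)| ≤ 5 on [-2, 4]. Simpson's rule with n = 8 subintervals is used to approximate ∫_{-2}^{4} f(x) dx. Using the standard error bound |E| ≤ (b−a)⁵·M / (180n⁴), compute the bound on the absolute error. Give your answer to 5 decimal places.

|E| ≤ (6)⁵·5 / (180·8⁴) = 38880/737280 = 0.05273.

0.05273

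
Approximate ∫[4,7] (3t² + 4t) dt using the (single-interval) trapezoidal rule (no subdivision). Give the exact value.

T = (b−a)/2 · [f(4) + f(7)] = 1.5·[64 + 175] = 358.5.

358.5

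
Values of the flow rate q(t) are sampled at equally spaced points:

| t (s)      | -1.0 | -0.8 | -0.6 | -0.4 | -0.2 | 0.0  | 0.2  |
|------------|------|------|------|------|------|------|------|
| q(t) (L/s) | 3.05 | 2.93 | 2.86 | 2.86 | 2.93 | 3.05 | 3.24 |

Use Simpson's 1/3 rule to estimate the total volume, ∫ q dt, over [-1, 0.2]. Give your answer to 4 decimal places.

h = 0.2, n = 6.
(h/3)·[y₀ + 4y₁ + 2y₂ + 4y₃ + 2y₄ + 4y₅ + y₆] = 0.066667·(53.23) = 3.5487.

3.5487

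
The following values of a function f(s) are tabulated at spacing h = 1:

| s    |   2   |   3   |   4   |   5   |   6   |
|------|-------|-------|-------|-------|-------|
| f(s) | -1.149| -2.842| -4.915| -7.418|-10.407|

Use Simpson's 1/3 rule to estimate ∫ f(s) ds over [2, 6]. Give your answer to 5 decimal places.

-20.80867

h = 1, n = 4.
(h/3)·[y₀ + 4y₁ + 2y₂ + 4y₃ + y₄] = 0.333333·(-62.426) = -20.80867.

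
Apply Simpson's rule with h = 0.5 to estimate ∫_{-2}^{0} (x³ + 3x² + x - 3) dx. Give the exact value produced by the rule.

h = (0 − (-2))/4 = 0.5.
Nodes x₀,…,x₄ = -2, -1.5, -1, -0.5, 0.
f(x) = x³ + 3x² + x - 3: f₀=-1, f₁=-1.125, f₂=-2, f₃=-2.875, f₄=-3.
(h/3)·[f₀ + 4f₁ + 2f₂ + 4f₃ + f₄] = 0.166667·(-24) = -4.

-4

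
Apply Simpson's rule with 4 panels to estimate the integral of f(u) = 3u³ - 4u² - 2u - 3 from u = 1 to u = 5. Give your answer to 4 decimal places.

266.6667

h = (5 − 1)/4 = 1.
Nodes u₀,…,u₄ = 1, 2, 3, 4, 5.
f(u) = 3u³ - 4u² - 2u - 3: f₀=-6, f₁=1, f₂=36, f₃=117, f₄=262.
(h/3)·[f₀ + 4f₁ + 2f₂ + 4f₃ + f₄] = 0.333333·(800) = 266.6667.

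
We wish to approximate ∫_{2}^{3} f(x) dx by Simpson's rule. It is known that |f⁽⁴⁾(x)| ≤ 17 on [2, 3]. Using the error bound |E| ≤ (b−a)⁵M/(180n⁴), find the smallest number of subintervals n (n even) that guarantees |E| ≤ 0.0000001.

32

Need 17/(180n⁴) ≤ 0.0000001.
n⁴ ≥ 17/(180·0.0000001) = 944444 ⇒ n ≥ 31.1741, so the smallest even n is 32. (n must be even for Simpson's rule.)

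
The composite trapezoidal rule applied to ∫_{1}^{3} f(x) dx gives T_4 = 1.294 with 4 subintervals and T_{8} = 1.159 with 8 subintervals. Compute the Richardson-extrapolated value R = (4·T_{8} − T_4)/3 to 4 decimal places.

1.1140

R = (4·T_{8} − T_4) / 3 = (4·1.159 − 1.294)/3 = (3.342)/3 = 1.1140.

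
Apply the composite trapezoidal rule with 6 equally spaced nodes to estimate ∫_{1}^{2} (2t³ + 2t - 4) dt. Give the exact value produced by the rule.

h = (2 − 1)/5 = 0.2.
Nodes t₀,…,t₅ = 1, 1.2, 1.4, 1.6, 1.8, 2.
f(t) = 2t³ + 2t - 4: f₀=0, f₁=1.856, f₂=4.288, f₃=7.392, f₄=11.264, f₅=16.
(h/2)·[f₀ + 2f₁ + 2f₂ + 2f₃ + 2f₄ + f₅] = 0.1·(65.6) = 6.56.

6.56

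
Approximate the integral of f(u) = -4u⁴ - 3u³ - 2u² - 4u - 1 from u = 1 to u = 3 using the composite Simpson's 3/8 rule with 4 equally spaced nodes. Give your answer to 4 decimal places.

-289.4074

h = (3 − 1)/3 = 0.666667.
Nodes u₀,…,u₃ = 1, 1.666667, 2.333333, 3.
f(u) = -4u⁴ - 3u³ - 2u² - 4u - 1: f₀=-14, f₁=-57.975309, f₂=-177.901235, f₃=-436.
(3h/8)·[f₀ + 3f₁ + 3f₂ + f₃] = 0.25·(-1157.629630) = -289.4074.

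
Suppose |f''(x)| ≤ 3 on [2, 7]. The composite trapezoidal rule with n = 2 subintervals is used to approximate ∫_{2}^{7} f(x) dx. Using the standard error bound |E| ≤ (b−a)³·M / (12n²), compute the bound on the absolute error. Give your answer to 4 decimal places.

7.8125

|E| ≤ (5)³·3 / (12·2²) = 375/48 = 7.8125.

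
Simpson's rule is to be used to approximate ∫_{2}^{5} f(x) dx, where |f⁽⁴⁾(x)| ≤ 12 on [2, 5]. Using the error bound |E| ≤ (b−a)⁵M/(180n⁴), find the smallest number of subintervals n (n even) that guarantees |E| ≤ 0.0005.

Need 2916/(180n⁴) ≤ 0.0005.
n⁴ ≥ 2916/(180·0.0005) = 32400 ⇒ n ≥ 13.4164, so the smallest even n is 14. (n must be even for Simpson's rule.)

14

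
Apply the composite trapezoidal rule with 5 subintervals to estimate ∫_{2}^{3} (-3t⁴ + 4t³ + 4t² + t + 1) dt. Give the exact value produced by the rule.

-33.29984

h = (3 − 2)/5 = 0.2.
Nodes t₀,…,t₅ = 2, 2.2, 2.4, 2.6, 2.8, 3.
f(t) = -3t⁴ + 4t³ + 4t² + t + 1: f₀=3, f₁=-5.1248, f₂=-17.7968, f₃=-36.1488, f₄=-61.4288, f₅=-95.
(h/2)·[f₀ + 2f₁ + 2f₂ + 2f₃ + 2f₄ + f₅] = 0.1·(-332.9984) = -33.29984.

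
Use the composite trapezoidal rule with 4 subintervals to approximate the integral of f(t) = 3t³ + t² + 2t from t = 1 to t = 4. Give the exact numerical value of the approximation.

233.859375

h = (4 − 1)/4 = 0.75.
Nodes t₀,…,t₄ = 1, 1.75, 2.5, 3.25, 4.
f(t) = 3t³ + t² + 2t: f₀=6, f₁=22.640625, f₂=58.125, f₃=120.046875, f₄=216.
(h/2)·[f₀ + 2f₁ + 2f₂ + 2f₃ + f₄] = 0.375·(623.625) = 233.859375.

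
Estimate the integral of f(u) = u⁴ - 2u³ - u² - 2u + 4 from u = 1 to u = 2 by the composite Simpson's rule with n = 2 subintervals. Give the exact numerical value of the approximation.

-2.625

h = (2 − 1)/2 = 0.5.
Nodes u₀,…,u₂ = 1, 1.5, 2.
f(u) = u⁴ - 2u³ - u² - 2u + 4: f₀=0, f₁=-2.9375, f₂=-4.
(h/3)·[f₀ + 4f₁ + f₂] = 0.166667·(-15.75) = -2.625.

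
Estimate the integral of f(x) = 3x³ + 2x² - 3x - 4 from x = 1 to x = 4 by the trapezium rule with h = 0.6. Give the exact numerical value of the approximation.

h = (4 − 1)/5 = 0.6.
Nodes x₀,…,x₅ = 1, 1.6, 2.2, 2.8, 3.4, 4.
f(x) = 3x³ + 2x² - 3x - 4: f₀=-2, f₁=8.608, f₂=31.024, f₃=69.136, f₄=126.832, f₅=208.
(h/2)·[f₀ + 2f₁ + 2f₂ + 2f₃ + 2f₄ + f₅] = 0.3·(677.2) = 203.16.

203.16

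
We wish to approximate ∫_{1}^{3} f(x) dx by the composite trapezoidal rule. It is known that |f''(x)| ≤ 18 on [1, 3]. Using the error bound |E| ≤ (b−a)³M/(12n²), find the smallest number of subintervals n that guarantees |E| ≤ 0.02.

Need 144/(12n²) ≤ 0.02.
n² ≥ 144/(12·0.02) = 600 ⇒ n ≥ 24.4949, so the smallest n is 25.

25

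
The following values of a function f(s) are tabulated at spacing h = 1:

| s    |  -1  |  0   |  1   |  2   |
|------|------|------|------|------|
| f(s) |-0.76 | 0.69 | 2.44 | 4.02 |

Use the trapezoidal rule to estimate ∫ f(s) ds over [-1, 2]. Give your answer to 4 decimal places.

h = 1, n = 3.
(h/2)·[y₀ + 2y₁ + 2y₂ + y₃] = 0.5·(9.52) = 4.7600.

4.7600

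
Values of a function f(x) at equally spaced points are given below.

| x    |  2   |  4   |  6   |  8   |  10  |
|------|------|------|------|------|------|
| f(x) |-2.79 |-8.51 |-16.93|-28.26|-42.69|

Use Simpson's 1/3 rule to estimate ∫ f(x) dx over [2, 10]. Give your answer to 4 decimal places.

-150.9467

h = 2, n = 4.
(h/3)·[y₀ + 4y₁ + 2y₂ + 4y₃ + y₄] = 0.666667·(-226.42) = -150.9467.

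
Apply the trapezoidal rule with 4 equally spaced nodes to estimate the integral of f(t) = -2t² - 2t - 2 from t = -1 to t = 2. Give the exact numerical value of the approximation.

h = (2 − (-1))/3 = 1.
Nodes t₀,…,t₃ = -1, 0, 1, 2.
f(t) = -2t² - 2t - 2: f₀=-2, f₁=-2, f₂=-6, f₃=-14.
(h/2)·[f₀ + 2f₁ + 2f₂ + f₃] = 0.5·(-32) = -16.

-16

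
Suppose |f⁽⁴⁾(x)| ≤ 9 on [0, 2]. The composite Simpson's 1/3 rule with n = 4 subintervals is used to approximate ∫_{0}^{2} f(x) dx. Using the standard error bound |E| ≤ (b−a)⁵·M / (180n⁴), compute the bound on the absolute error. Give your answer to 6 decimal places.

|E| ≤ (2)⁵·9 / (180·4⁴) = 288/46080 = 0.006250.

0.006250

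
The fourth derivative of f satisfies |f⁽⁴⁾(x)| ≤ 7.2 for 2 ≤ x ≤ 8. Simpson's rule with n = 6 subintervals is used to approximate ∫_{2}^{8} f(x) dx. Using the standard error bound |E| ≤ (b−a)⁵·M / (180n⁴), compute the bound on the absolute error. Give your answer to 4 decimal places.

|E| ≤ (6)⁵·7.2 / (180·6⁴) = 55987.2/233280 = 0.2400.

0.2400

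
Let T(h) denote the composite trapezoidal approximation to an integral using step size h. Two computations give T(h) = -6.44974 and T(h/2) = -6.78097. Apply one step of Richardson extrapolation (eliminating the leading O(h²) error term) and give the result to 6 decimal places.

-6.891380

R = (4·T(h/2) − T(h)) / 3 = (4·(-6.78097) − (-6.44974))/3 = (-20.67414)/3 = -6.891380.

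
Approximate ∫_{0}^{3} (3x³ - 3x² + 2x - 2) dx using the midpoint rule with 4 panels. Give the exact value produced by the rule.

35.2734375

h = (3 − 0)/4 = 0.75.
Midpoints m₁,…,m₄ = 0.375, 1.125, 1.875, 2.625.
f(m₁)=-1.513671875, f(m₂)=0.724609375, f(m₃)=10.978515625, f(m₄)=36.841796875.
h·[f(m₁) + f(m₂) + f(m₃) + f(m₄)] = 0.75·(47.03125) = 35.2734375.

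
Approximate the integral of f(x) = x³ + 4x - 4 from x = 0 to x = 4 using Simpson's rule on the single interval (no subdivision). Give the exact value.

80

S = (b−a)/6 · [f(0) + 4f(2) + f(4)] = 0.666667·[(-4) + 4·12 + 76] = 80.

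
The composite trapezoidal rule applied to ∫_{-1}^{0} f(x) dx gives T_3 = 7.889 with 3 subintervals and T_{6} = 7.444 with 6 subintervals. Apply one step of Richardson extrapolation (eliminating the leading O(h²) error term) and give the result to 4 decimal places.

R = (4·T_{6} − T_3) / 3 = (4·7.444 − 7.889)/3 = (21.887)/3 = 7.2957.

7.2957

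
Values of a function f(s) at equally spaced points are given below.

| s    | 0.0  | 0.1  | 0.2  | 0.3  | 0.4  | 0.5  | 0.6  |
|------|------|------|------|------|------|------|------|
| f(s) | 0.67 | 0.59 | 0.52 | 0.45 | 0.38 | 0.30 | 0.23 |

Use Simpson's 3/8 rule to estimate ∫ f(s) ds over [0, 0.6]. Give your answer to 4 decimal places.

h = 0.1, n = 6.
(3h/8)·[y₀ + 3y₁ + 3y₂ + 2y₃ + 3y₄ + 3y₅ + y₆] = 0.0375·(7.17) = 0.2689.

0.2689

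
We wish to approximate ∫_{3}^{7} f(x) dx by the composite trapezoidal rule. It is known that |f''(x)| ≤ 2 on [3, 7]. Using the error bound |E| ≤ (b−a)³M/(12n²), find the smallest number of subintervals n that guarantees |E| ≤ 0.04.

Need 128/(12n²) ≤ 0.04.
n² ≥ 128/(12·0.04) = 266.667 ⇒ n ≥ 16.3299, so the smallest n is 17.

17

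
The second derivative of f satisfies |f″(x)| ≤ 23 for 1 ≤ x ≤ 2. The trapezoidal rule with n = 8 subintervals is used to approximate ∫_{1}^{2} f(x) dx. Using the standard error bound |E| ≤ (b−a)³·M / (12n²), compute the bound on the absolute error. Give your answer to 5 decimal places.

|E| ≤ (1)³·23 / (12·8²) = 23/768 = 0.02995.

0.02995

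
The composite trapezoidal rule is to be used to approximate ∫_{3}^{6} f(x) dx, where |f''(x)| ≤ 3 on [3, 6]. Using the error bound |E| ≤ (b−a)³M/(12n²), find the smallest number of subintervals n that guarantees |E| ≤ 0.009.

28

Need 81/(12n²) ≤ 0.009.
n² ≥ 81/(12·0.009) = 750 ⇒ n ≥ 27.3861, so the smallest n is 28.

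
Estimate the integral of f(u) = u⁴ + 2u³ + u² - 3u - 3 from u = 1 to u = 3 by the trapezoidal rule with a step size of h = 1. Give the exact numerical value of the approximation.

92

h = (3 − 1)/2 = 1.
Nodes u₀,…,u₂ = 1, 2, 3.
f(u) = u⁴ + 2u³ + u² - 3u - 3: f₀=-2, f₁=27, f₂=132.
(h/2)·[f₀ + 2f₁ + f₂] = 0.5·(184) = 92.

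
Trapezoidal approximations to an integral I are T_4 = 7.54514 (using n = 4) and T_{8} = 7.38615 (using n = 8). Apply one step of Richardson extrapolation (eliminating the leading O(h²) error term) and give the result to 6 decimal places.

R = (4·T_{8} − T_4) / 3 = (4·7.38615 − 7.54514)/3 = (21.99946)/3 = 7.333153.

7.333153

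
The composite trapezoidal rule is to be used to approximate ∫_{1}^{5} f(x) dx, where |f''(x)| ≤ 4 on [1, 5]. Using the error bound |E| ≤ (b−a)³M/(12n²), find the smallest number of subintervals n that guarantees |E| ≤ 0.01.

47

Need 256/(12n²) ≤ 0.01.
n² ≥ 256/(12·0.01) = 2133.33 ⇒ n ≥ 46.1880, so the smallest n is 47.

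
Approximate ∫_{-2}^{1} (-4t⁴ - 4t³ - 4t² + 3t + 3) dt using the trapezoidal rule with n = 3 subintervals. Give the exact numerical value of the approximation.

-29.5

h = (1 − (-2))/3 = 1.
Nodes t₀,…,t₃ = -2, -1, 0, 1.
f(t) = -4t⁴ - 4t³ - 4t² + 3t + 3: f₀=-51, f₁=-4, f₂=3, f₃=-6.
(h/2)·[f₀ + 2f₁ + 2f₂ + f₃] = 0.5·(-59) = -29.5.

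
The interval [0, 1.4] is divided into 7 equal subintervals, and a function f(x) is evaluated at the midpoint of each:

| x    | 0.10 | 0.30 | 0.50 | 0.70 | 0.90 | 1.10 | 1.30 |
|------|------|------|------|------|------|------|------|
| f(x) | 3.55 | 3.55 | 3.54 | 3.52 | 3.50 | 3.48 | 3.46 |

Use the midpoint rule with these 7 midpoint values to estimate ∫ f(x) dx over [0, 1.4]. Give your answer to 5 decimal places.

h = 0.2, n = 7.
h·[y(m₁) + y(m₂) + y(m₃) + y(m₄) + y(m₅) + y(m₆) + y(m₇)] = 0.2·(24.60) = 4.92000.

4.92000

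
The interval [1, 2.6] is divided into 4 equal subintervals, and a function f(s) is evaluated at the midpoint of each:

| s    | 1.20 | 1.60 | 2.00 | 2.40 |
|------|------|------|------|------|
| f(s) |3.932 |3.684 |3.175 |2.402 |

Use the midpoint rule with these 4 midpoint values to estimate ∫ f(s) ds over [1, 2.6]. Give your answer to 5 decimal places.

h = 0.4, n = 4.
h·[y(m₁) + y(m₂) + y(m₃) + y(m₄)] = 0.4·(13.193) = 5.27720.

5.27720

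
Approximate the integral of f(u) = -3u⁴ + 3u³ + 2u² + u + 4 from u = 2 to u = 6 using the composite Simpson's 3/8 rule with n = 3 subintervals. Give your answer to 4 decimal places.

-3527.1111

h = (6 − 2)/3 = 1.333333.
Nodes u₀,…,u₃ = 2, 3.333333, 4.666667, 6.
f(u) = -3u⁴ + 3u³ + 2u² + u + 4: f₀=-10, f₁=-229.703704, f₂=-1065.703704, f₃=-3158.
(3h/8)·[f₀ + 3f₁ + 3f₂ + f₃] = 0.5·(-7054.222222) = -3527.1111.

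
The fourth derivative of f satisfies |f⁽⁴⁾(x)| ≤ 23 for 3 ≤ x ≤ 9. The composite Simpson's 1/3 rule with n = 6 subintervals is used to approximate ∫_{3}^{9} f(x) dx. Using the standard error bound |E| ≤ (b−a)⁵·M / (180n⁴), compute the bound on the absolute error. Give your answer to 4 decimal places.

0.7667

|E| ≤ (6)⁵·23 / (180·6⁴) = 178848/233280 = 0.7667.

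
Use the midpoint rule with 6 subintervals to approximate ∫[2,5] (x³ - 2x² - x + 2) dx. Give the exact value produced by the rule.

h = (5 − 2)/6 = 0.5.
Midpoints m₁,…,m₆ = 2.25, 2.75, 3.25, 3.75, 4.25, 4.75.
f(m₁)=1.015625, f(m₂)=4.921875, f(m₃)=11.953125, f(m₄)=22.859375, f(m₅)=38.390625, f(m₆)=59.296875.
h·[f(m₁) + f(m₂) + f(m₃) + f(m₄) + f(m₅) + f(m₆)] = 0.5·(138.4375) = 69.21875.

69.21875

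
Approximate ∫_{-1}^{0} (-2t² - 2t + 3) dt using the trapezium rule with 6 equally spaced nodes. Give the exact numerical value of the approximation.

3.32

h = (0 − (-1))/5 = 0.2.
Nodes t₀,…,t₅ = -1, -0.8, -0.6, -0.4, -0.2, 0.
f(t) = -2t² - 2t + 3: f₀=3, f₁=3.32, f₂=3.48, f₃=3.48, f₄=3.32, f₅=3.
(h/2)·[f₀ + 2f₁ + 2f₂ + 2f₃ + 2f₄ + f₅] = 0.1·(33.2) = 3.32.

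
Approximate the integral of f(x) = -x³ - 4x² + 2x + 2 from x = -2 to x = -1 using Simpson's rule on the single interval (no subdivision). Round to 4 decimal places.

S = (b−a)/6 · [f(-2) + 4f(-1.5) + f(-1)] = 0.166667·[(-10) + 4·(-6.625) + (-3)] = -6.5833.

-6.5833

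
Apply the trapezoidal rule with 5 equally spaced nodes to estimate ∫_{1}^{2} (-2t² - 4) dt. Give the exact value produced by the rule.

-8.6875

h = (2 − 1)/4 = 0.25.
Nodes t₀,…,t₄ = 1, 1.25, 1.5, 1.75, 2.
f(t) = -2t² - 4: f₀=-6, f₁=-7.125, f₂=-8.5, f₃=-10.125, f₄=-12.
(h/2)·[f₀ + 2f₁ + 2f₂ + 2f₃ + f₄] = 0.125·(-69.5) = -8.6875.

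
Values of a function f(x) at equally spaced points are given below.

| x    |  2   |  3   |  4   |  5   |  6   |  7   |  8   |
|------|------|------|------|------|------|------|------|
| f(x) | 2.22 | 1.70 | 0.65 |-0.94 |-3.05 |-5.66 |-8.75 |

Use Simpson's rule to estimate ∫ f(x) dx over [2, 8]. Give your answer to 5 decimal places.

h = 1, n = 6.
(h/3)·[y₀ + 4y₁ + 2y₂ + 4y₃ + 2y₄ + 4y₅ + y₆] = 0.333333·(-30.93) = -10.31000.

-10.31000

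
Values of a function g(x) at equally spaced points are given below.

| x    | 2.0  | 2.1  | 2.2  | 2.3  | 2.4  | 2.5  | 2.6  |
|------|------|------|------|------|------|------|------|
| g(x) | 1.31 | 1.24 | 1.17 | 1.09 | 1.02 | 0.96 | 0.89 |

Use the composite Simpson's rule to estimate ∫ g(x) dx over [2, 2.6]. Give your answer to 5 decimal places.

h = 0.1, n = 6.
(h/3)·[y₀ + 4y₁ + 2y₂ + 4y₃ + 2y₄ + 4y₅ + y₆] = 0.033333·(19.74) = 0.65800.

0.65800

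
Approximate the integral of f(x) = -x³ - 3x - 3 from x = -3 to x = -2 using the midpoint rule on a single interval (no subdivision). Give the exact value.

20.125

M = (b−a)·f(-2.5) = 1·(20.125) = 20.125.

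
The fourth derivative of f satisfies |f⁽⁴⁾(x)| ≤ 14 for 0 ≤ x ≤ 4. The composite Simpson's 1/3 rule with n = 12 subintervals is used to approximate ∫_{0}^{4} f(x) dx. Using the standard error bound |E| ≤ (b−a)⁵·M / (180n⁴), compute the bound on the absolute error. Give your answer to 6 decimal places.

|E| ≤ (4)⁵·14 / (180·12⁴) = 14336/3732480 = 0.003841.

0.003841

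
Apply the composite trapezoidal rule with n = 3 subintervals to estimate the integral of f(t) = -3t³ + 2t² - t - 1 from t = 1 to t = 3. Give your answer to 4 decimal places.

h = (3 − 1)/3 = 0.666667.
Nodes t₀,…,t₃ = 1, 1.666667, 2.333333, 3.
f(t) = -3t³ + 2t² - t - 1: f₀=-3, f₁=-11, f₂=-30.555556, f₃=-67.
(h/2)·[f₀ + 2f₁ + 2f₂ + f₃] = 0.333333·(-153.111111) = -51.0370.

-51.0370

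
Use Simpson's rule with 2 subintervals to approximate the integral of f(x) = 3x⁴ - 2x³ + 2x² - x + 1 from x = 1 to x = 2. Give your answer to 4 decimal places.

h = (2 − 1)/2 = 0.5.
Nodes x₀,…,x₂ = 1, 1.5, 2.
f(x) = 3x⁴ - 2x³ + 2x² - x + 1: f₀=3, f₁=12.4375, f₂=39.
(h/3)·[f₀ + 4f₁ + f₂] = 0.166667·(91.75) = 15.2917.

15.2917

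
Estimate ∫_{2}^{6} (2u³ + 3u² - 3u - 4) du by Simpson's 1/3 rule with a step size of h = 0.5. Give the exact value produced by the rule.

784

h = (6 − 2)/8 = 0.5.
Nodes u₀,…,u₈ = 2, 2.5, 3, 3.5, 4, 4.5, 5, 5.5, 6.
f(u) = 2u³ + 3u² - 3u - 4: f₀=18, f₁=38.5, f₂=68, f₃=108, f₄=160, f₅=225.5, f₆=306, f₇=403, f₈=518.
(h/3)·[f₀ + 4f₁ + 2f₂ + 4f₃ + 2f₄ + 4f₅ + 2f₆ + 4f₇ + f₈] = 0.166667·(4704) = 784.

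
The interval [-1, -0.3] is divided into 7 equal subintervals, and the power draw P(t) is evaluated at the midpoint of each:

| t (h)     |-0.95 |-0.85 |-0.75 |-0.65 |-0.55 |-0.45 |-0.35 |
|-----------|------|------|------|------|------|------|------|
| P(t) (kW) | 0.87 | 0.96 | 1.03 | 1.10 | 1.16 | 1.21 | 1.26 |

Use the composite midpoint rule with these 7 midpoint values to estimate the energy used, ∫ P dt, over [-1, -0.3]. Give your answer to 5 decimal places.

0.75900

h = 0.1, n = 7.
h·[y(m₁) + y(m₂) + y(m₃) + y(m₄) + y(m₅) + y(m₆) + y(m₇)] = 0.1·(7.59) = 0.75900.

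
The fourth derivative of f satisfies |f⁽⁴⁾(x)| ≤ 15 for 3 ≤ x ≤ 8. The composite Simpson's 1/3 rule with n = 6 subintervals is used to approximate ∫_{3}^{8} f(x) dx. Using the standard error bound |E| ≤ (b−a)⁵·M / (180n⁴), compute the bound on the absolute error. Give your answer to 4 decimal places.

|E| ≤ (5)⁵·15 / (180·6⁴) = 46875/233280 = 0.2009.

0.2009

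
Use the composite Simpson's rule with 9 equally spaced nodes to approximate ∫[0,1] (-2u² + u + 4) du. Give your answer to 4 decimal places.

h = (1 − 0)/8 = 0.125.
Nodes u₀,…,u₈ = 0, 0.125, 0.25, 0.375, 0.5, 0.625, 0.75, 0.875, 1.
f(u) = -2u² + u + 4: f₀=4, f₁=4.09375, f₂=4.125, f₃=4.09375, f₄=4, f₅=3.84375, f₆=3.625, f₇=3.34375, f₈=3.
(h/3)·[f₀ + 4f₁ + 2f₂ + 4f₃ + 2f₄ + 4f₅ + 2f₆ + 4f₇ + f₈] = 0.041667·(92) = 3.8333.

3.8333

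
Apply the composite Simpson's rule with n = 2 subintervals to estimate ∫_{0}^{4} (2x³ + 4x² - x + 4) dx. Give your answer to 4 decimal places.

h = (4 − 0)/2 = 2.
Nodes x₀,…,x₂ = 0, 2, 4.
f(x) = 2x³ + 4x² - x + 4: f₀=4, f₁=34, f₂=192.
(h/3)·[f₀ + 4f₁ + f₂] = 0.666667·(332) = 221.3333.

221.3333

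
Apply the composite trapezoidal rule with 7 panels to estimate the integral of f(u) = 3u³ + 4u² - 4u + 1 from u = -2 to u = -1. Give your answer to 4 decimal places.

h = (-1 − (-2))/7 = 0.142857.
Nodes u₀,…,u₇ = -2, -1.857143, -1.714286, -1.571429, -1.428571, -1.285714, -1.142857, -1.
f(u) = 3u³ + 4u² - 4u + 1: f₀=1, f₁=3.008746, f₂=4.498542, f₃=5.521866, f₄=6.131195, f₅=6.379009, f₆=6.317784, f₇=6.
(h/2)·[f₀ + 2f₁ + 2f₂ + 2f₃ + 2f₄ + 2f₅ + 2f₆ + f₇] = 0.071429·(70.714286) = 5.0510.

5.0510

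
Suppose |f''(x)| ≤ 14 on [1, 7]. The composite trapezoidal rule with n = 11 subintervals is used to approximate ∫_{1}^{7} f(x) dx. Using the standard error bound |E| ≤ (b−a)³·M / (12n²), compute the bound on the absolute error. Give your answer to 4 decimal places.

|E| ≤ (6)³·14 / (12·11²) = 3024/1452 = 2.0826.

2.0826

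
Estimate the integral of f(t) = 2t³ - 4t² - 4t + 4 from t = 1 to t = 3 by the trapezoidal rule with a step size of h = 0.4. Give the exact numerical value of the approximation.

h = (3 − 1)/5 = 0.4.
Nodes t₀,…,t₅ = 1, 1.4, 1.8, 2.2, 2.6, 3.
f(t) = 2t³ - 4t² - 4t + 4: f₀=-2, f₁=-3.952, f₂=-4.496, f₃=-2.864, f₄=1.712, f₅=10.
(h/2)·[f₀ + 2f₁ + 2f₂ + 2f₃ + 2f₄ + f₅] = 0.2·(-11.2) = -2.24.

-2.24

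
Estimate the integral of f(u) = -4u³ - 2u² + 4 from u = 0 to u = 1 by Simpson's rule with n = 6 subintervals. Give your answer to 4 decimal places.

2.3333

h = (1 − 0)/6 = 0.166667.
Nodes u₀,…,u₆ = 0, 0.166667, 0.333333, 0.5, 0.666667, 0.833333, 1.
f(u) = -4u³ - 2u² + 4: f₀=4, f₁=3.925926, f₂=3.629630, f₃=3, f₄=1.925926, f₅=0.296296, f₆=-2.
(h/3)·[f₀ + 4f₁ + 2f₂ + 4f₃ + 2f₄ + 4f₅ + f₆] = 0.055556·(42) = 2.3333.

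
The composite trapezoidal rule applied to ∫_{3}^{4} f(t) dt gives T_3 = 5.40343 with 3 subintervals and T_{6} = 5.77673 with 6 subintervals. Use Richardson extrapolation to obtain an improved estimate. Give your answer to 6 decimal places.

5.901163

R = (4·T_{6} − T_3) / 3 = (4·5.77673 − 5.40343)/3 = (17.70349)/3 = 5.901163.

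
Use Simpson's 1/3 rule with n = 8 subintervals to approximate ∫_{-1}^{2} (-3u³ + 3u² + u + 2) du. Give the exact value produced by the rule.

5.25

h = (2 − (-1))/8 = 0.375.
Nodes u₀,…,u₈ = -1, -0.625, -0.25, 0.125, 0.5, 0.875, 1.25, 1.625, 2.
f(u) = -3u³ + 3u² + u + 2: f₀=7, f₁=3.279296875, f₂=1.984375, f₃=2.166015625, f₄=2.875, f₅=3.162109375, f₆=2.078125, f₇=-1.326171875, f₈=-8.
(h/3)·[f₀ + 4f₁ + 2f₂ + 4f₃ + 2f₄ + 4f₅ + 2f₆ + 4f₇ + f₈] = 0.125·(42) = 5.25.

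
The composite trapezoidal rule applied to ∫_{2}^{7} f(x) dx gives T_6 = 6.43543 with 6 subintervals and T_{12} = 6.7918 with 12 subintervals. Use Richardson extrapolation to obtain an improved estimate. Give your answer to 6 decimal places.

6.910590

R = (4·T_{12} − T_6) / 3 = (4·6.7918 − 6.43543)/3 = (20.73177)/3 = 6.910590.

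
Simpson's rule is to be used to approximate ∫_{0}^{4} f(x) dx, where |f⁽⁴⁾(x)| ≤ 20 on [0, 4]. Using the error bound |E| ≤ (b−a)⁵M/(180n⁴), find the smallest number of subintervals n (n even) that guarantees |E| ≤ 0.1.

6

Need 20480/(180n⁴) ≤ 0.1.
n⁴ ≥ 20480/(180·0.1) = 1137.78 ⇒ n ≥ 5.8078, so the smallest even n is 6. (n must be even for Simpson's rule.)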